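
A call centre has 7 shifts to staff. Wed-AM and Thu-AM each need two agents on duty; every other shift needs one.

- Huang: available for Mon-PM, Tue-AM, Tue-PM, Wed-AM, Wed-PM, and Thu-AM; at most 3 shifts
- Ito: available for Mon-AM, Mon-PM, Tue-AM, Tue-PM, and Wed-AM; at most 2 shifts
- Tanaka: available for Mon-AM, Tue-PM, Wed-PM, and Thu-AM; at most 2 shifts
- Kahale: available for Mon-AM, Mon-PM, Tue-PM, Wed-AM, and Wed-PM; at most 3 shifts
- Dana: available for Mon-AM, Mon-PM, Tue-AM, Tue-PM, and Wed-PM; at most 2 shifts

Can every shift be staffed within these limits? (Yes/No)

Yes

Thu-AM can only be covered by Huang and Tanaka, so that assignment is forced.
One valid schedule: Mon-AM→Ito, Mon-PM→Kahale, Tue-AM→Huang, Tue-PM→Kahale, Wed-AM→Huang+Ito, Wed-PM→Tanaka, Thu-AM→Huang+Tanaka.
Loads: Huang 3/3, Ito 2/2, Tanaka 2/2, Kahale 2/3, Dana 0/2 — all within limits.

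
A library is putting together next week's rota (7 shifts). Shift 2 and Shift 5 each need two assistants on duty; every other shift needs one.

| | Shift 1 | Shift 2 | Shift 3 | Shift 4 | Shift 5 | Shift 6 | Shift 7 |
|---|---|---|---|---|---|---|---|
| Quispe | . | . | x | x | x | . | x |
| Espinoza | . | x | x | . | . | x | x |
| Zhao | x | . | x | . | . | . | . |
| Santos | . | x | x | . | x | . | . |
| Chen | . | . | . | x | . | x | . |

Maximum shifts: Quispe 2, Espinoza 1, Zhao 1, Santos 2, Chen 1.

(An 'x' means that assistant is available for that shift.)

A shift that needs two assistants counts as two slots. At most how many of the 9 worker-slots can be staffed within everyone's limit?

Total capacity across all assistants is 2+1+1+2+1 = 7, and 9 slots are needed, so at most 7 can be filled.
An assignment achieving 7: Shift 1→Zhao, Shift 2→Espinoza+Santos, Shift 4→Quispe, Shift 5→Quispe+Santos, Shift 6→Chen.
Loads: Quispe 2/2, Espinoza 1/1, Zhao 1/1, Santos 2/2, Chen 1/1.

7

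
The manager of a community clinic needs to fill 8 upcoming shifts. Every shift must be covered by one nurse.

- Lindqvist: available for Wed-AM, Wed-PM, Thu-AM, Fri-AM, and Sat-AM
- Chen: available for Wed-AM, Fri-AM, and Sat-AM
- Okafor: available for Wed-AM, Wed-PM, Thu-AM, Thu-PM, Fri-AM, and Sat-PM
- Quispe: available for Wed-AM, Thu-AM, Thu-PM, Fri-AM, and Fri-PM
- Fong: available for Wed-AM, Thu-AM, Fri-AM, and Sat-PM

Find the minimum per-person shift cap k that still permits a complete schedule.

With 5 nurses and 8 worker-slots to fill, someone must work at least ⌈8/5⌉ = 2 shifts, so k ≥ 2.
k = 2 works: Wed-AM→Chen, Wed-PM→Lindqvist, Thu-AM→Quispe, Thu-PM→Okafor, Fri-AM→Chen, Fri-PM→Quispe, Sat-AM→Lindqvist, Sat-PM→Okafor.
Loads: Lindqvist 2, Chen 2, Okafor 2, Quispe 2, Fong 0 — all ≤ 2.

2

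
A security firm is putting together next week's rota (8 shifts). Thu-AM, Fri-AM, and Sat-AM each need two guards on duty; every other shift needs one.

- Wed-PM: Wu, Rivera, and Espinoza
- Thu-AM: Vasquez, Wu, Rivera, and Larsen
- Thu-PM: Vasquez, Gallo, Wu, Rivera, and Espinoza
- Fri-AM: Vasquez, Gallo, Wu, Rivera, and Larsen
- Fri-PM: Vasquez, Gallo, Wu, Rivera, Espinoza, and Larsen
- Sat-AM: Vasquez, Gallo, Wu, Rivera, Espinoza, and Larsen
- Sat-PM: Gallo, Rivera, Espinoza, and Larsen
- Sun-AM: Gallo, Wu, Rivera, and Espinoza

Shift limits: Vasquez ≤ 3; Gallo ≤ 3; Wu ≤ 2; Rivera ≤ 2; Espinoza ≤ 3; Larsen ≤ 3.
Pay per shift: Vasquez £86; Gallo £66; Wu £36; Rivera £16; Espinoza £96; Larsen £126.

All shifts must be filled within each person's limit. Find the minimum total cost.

Picking the cheapest available guard for each shift independently would cost £236, but that ignores the shift limits.
An optimal schedule: Wed-PM→Wu, Thu-AM→Vasquez+Wu, Thu-PM→Vasquez, Fri-AM→Gallo+Rivera, Fri-PM→Vasquez, Sat-AM→Rivera+Espinoza, Sat-PM→Gallo, Sun-AM→Gallo.
Total: 36 + 86 + 36 + 86 + 66 + 16 + 86 + 16 + 96 + 66 + 66 = £656.

£656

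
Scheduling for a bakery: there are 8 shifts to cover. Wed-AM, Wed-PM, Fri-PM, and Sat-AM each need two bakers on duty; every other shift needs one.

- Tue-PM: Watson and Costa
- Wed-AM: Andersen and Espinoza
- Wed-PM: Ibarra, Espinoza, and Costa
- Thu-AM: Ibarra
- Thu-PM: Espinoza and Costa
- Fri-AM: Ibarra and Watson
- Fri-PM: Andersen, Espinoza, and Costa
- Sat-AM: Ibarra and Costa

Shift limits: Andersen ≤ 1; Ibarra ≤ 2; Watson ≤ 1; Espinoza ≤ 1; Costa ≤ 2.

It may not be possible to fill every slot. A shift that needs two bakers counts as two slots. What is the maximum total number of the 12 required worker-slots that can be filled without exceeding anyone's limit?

7

Total capacity across all bakers is 1+2+1+1+2 = 7, and 12 slots are needed, so at most 7 can be filled.
An assignment achieving 7: Tue-PM→Watson, Wed-AM→Andersen+Espinoza, Thu-AM→Ibarra, Thu-PM→Costa, Fri-AM→Ibarra, Sat-AM→Costa.
Loads: Andersen 1/1, Ibarra 2/2, Watson 1/1, Espinoza 1/1, Costa 2/2.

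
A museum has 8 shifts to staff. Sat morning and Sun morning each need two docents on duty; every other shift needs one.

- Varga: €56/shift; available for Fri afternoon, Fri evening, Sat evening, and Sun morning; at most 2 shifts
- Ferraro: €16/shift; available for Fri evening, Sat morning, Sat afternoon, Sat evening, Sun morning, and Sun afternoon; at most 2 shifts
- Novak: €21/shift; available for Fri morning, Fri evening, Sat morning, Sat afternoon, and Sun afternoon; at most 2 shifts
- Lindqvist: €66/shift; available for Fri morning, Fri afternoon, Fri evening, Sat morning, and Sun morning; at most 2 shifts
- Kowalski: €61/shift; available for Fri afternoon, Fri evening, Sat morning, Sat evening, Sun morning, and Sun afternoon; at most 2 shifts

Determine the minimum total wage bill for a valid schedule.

Picking the cheapest available docent for each shift independently would cost €250, but that ignores the shift limits.
An optimal schedule: Fri morning→Novak, Fri afternoon→Varga, Fri evening→Novak, Sat morning→Lindqvist+Kowalski, Sat afternoon→Ferraro, Sat evening→Varga, Sun morning→Lindqvist+Kowalski, Sun afternoon→Ferraro.
Total: 21 + 56 + 21 + 66 + 61 + 16 + 56 + 66 + 61 + 16 = €440.

€440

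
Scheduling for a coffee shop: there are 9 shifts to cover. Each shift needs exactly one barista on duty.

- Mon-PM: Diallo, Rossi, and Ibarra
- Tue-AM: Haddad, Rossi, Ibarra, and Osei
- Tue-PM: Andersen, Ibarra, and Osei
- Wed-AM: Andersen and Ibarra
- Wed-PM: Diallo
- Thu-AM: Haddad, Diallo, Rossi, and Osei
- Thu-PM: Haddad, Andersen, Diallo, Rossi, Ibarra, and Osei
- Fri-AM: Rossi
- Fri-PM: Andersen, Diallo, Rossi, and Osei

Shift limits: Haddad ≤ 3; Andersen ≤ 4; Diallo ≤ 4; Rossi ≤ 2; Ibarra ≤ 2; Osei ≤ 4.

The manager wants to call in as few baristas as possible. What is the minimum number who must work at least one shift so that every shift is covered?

3

9 slots to fill and no one can take more than 4, so at least ⌈9/4⌉ = 3 baristas are needed.
Andersen, Diallo, and Rossi alone can cover everything: Mon-PM→Diallo, Tue-AM→Rossi, Tue-PM→Andersen, Wed-AM→Andersen, Wed-PM→Diallo, Thu-AM→Diallo, Thu-PM→Andersen, Fri-AM→Rossi, Fri-PM→Andersen.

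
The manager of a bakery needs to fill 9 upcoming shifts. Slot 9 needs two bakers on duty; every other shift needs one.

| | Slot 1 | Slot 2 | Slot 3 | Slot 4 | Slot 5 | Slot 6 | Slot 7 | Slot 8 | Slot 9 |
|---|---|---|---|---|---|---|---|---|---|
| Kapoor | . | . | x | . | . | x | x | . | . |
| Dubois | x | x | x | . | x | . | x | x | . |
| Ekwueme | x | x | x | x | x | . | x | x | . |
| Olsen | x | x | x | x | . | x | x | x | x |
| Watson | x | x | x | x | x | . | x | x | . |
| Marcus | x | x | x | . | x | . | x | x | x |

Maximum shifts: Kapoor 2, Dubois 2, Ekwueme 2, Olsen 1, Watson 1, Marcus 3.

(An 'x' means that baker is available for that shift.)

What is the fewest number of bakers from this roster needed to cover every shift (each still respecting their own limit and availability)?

5

10 slots to fill and no one can take more than 3, so at least ⌈10/3⌉ = 4 bakers are needed.
Any 4 bakers together have capacity at most 3+2+2+2 = 9 < 10 slots, so 4 can never suffice.
Kapoor, Dubois, Ekwueme, Olsen, and Marcus alone can cover everything: Slot 1→Dubois, Slot 2→Ekwueme, Slot 3→Kapoor, Slot 4→Ekwueme, Slot 5→Dubois, Slot 6→Kapoor, Slot 7→Marcus, Slot 8→Marcus, Slot 9→Olsen+Marcus.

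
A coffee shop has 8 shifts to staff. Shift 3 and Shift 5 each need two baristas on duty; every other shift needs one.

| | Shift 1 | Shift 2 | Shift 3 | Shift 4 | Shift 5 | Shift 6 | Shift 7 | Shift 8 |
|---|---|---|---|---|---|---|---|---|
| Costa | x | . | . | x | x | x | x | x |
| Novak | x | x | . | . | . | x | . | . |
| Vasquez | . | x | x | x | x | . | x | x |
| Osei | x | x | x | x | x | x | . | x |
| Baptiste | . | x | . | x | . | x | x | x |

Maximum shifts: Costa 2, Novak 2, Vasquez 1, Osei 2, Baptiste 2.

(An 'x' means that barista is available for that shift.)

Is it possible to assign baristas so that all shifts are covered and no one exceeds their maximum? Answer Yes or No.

Total capacity is 2+2+1+2+2 = 9 but 10 worker-slots are needed — infeasible.

No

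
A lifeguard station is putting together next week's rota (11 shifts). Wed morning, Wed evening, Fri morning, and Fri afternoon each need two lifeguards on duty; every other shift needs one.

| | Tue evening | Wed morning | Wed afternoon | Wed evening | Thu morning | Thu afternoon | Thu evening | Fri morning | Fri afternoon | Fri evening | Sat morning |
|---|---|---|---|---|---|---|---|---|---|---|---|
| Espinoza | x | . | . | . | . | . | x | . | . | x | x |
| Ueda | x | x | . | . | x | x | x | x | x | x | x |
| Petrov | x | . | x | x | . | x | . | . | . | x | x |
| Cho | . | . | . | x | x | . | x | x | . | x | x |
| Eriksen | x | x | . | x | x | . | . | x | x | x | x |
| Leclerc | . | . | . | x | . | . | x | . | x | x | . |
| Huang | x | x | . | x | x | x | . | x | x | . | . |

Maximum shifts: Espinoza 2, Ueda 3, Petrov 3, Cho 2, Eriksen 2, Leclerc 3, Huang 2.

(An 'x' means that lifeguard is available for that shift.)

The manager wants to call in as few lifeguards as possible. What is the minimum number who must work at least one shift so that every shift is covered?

6

15 slots to fill and no one can take more than 3, so at least ⌈15/3⌉ = 5 lifeguards are needed.
Any 5 lifeguards together have capacity at most 3+3+3+2+2 = 13 < 15 slots, so 5 can never suffice.
Espinoza, Ueda, Petrov, Cho, Eriksen, and Leclerc alone can cover everything: Tue evening→Espinoza, Wed morning→Ueda+Eriksen, Wed afternoon→Petrov, Wed evening→Petrov+Leclerc, Thu morning→Cho, Thu afternoon→Ueda, Thu evening→Espinoza, Fri morning→Ueda+Cho, Fri afternoon→Eriksen+Leclerc, Fri evening→Leclerc, Sat morning→Petrov.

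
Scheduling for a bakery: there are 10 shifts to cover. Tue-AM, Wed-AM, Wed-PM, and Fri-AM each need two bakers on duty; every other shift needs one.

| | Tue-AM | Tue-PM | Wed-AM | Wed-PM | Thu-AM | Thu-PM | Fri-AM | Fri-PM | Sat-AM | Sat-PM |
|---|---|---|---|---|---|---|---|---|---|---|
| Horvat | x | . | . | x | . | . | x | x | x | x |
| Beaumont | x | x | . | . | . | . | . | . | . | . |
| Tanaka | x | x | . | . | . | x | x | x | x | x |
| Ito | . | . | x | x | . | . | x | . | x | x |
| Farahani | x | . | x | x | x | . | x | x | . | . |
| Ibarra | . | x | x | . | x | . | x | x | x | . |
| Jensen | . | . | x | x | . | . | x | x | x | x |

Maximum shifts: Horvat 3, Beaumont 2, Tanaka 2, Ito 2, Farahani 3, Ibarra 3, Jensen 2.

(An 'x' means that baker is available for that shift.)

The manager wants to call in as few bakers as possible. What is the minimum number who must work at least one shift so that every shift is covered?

6

14 slots to fill and no one can take more than 3, so at least ⌈14/3⌉ = 5 bakers are needed.
Any 5 bakers together have capacity at most 3+3+3+2+2 = 13 < 14 slots, so 5 can never suffice.
Horvat, Beaumont, Tanaka, Ito, Farahani, and Ibarra alone can cover everything: Tue-AM→Beaumont+Tanaka, Tue-PM→Beaumont, Wed-AM→Ito+Farahani, Wed-PM→Horvat+Ito, Thu-AM→Farahani, Thu-PM→Tanaka, Fri-AM→Farahani+Ibarra, Fri-PM→Horvat, Sat-AM→Ibarra, Sat-PM→Horvat.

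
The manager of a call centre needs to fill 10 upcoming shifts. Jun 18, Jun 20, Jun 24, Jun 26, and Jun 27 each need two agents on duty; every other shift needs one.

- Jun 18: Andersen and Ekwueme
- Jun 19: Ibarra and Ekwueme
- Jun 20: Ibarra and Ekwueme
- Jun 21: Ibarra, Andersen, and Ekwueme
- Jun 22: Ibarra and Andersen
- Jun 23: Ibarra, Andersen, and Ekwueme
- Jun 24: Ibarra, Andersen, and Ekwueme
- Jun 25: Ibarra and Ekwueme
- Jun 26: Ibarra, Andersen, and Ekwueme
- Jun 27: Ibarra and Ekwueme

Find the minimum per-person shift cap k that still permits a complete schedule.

With 3 agents and 15 worker-slots to fill, someone must work at least ⌈15/3⌉ = 5 shifts, so k ≥ 5.
k = 5 works: Jun 18→Andersen+Ekwueme, Jun 19→Ibarra, Jun 20→Ibarra+Ekwueme, Jun 21→Andersen, Jun 22→Ibarra, Jun 23→Andersen, Jun 24→Andersen+Ekwueme, Jun 25→Ibarra, Jun 26→Andersen+Ekwueme, Jun 27→Ibarra+Ekwueme.
Loads: Ibarra 5, Andersen 5, Ekwueme 5 — all ≤ 5.

5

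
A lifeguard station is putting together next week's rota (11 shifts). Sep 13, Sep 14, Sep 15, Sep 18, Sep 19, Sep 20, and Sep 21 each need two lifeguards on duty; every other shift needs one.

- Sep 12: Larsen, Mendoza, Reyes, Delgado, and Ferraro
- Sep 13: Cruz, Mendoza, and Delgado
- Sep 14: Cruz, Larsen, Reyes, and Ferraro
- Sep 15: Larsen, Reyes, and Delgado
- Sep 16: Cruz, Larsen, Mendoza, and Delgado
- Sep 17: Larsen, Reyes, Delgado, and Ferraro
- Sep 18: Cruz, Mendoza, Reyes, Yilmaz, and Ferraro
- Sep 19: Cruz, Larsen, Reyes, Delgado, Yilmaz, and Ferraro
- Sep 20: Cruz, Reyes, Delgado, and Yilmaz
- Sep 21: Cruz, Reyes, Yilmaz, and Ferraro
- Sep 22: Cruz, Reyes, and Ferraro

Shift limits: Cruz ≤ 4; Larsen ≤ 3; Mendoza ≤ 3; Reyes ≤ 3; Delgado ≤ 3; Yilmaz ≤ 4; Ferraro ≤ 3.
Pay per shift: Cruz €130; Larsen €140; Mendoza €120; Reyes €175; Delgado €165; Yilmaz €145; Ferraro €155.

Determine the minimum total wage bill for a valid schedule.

Picking the cheapest available lifeguard for each shift independently would cost €2405, but that ignores the shift limits.
An optimal schedule: Sep 12→Mendoza, Sep 13→Mendoza+Cruz, Sep 14→Cruz+Larsen, Sep 15→Larsen+Delgado, Sep 16→Mendoza, Sep 17→Larsen, Sep 18→Yilmaz+Ferraro, Sep 19→Yilmaz+Ferraro, Sep 20→Cruz+Yilmaz, Sep 21→Yilmaz+Ferraro, Sep 22→Cruz.
Total: 120 + 120 + 130 + 130 + 140 + 140 + 165 + 120 + 140 + 145 + 155 + 145 + 155 + 130 + 145 + 145 + 155 + 130 = €2510.

€2510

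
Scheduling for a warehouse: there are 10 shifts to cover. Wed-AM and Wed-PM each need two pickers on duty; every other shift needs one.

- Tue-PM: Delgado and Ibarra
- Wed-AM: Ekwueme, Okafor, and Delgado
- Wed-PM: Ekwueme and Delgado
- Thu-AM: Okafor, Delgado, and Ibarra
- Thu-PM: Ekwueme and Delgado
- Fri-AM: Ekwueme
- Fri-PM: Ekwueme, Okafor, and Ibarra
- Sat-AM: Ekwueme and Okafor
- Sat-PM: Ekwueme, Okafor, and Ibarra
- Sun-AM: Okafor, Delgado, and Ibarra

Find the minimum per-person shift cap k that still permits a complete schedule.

With 4 pickers and 12 worker-slots to fill, someone must work at least ⌈12/4⌉ = 3 shifts, so k ≥ 3.
k = 3 works: Tue-PM→Delgado, Wed-AM→Okafor+Delgado, Wed-PM→Ekwueme+Delgado, Thu-AM→Okafor, Thu-PM→Ekwueme, Fri-AM→Ekwueme, Fri-PM→Ibarra, Sat-AM→Okafor, Sat-PM→Ibarra, Sun-AM→Ibarra.
Loads: Ekwueme 3, Okafor 3, Delgado 3, Ibarra 3 — all ≤ 3.

3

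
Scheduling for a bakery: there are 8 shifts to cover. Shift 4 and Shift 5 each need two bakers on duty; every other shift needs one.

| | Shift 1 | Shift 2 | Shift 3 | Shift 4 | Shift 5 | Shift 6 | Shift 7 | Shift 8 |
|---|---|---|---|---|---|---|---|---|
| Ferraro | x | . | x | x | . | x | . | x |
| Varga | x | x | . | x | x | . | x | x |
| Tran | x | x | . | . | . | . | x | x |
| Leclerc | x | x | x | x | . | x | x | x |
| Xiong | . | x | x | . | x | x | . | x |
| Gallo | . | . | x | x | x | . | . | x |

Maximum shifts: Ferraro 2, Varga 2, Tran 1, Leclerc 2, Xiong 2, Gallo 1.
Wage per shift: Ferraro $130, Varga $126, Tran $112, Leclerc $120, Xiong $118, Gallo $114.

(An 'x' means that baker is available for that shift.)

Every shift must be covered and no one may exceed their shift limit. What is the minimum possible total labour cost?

Picking the cheapest available baker for each shift independently would cost $1146, but that ignores the shift limits.
An optimal schedule: Shift 1→Ferraro, Shift 2→Tran, Shift 3→Leclerc, Shift 4→Leclerc+Gallo, Shift 5→Varga+Xiong, Shift 6→Ferraro, Shift 7→Varga, Shift 8→Xiong.
Total: 130 + 112 + 120 + 120 + 114 + 126 + 118 + 130 + 126 + 118 = $1214.

$1214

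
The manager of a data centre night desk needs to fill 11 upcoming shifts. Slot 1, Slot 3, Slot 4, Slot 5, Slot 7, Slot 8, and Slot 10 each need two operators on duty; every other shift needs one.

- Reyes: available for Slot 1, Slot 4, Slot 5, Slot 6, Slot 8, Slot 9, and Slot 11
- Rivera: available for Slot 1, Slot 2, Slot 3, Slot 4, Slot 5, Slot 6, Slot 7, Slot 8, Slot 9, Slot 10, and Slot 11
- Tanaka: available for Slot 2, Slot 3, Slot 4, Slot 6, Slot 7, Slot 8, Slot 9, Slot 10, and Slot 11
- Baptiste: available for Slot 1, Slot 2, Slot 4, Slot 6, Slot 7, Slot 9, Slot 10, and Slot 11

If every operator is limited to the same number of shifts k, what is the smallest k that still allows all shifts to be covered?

5

With 4 operators and 18 worker-slots to fill, someone must work at least ⌈18/4⌉ = 5 shifts, so k ≥ 5.
k = 5 works: Slot 1→Reyes+Rivera, Slot 2→Rivera, Slot 3→Rivera+Tanaka, Slot 4→Tanaka+Baptiste, Slot 5→Reyes+Rivera, Slot 6→Reyes, Slot 7→Rivera+Tanaka, Slot 8→Reyes+Tanaka, Slot 9→Reyes, Slot 10→Tanaka+Baptiste, Slot 11→Baptiste.
Loads: Reyes 5, Rivera 5, Tanaka 5, Baptiste 3 — all ≤ 5.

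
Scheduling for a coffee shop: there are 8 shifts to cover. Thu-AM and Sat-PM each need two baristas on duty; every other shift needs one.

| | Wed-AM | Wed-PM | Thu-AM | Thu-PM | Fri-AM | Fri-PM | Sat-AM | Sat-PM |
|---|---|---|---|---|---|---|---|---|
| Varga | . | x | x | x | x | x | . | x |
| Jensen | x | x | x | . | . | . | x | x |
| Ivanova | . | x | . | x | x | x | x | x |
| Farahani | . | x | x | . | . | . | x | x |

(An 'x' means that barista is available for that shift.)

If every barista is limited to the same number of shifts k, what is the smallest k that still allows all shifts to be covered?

3

With 4 baristas and 10 worker-slots to fill, someone must work at least ⌈10/4⌉ = 3 shifts, so k ≥ 3.
k = 3 works: Wed-AM→Jensen, Wed-PM→Ivanova, Thu-AM→Jensen+Farahani, Thu-PM→Varga, Fri-AM→Varga, Fri-PM→Varga, Sat-AM→Jensen, Sat-PM→Ivanova+Farahani.
Loads: Varga 3, Jensen 3, Ivanova 2, Farahani 2 — all ≤ 3.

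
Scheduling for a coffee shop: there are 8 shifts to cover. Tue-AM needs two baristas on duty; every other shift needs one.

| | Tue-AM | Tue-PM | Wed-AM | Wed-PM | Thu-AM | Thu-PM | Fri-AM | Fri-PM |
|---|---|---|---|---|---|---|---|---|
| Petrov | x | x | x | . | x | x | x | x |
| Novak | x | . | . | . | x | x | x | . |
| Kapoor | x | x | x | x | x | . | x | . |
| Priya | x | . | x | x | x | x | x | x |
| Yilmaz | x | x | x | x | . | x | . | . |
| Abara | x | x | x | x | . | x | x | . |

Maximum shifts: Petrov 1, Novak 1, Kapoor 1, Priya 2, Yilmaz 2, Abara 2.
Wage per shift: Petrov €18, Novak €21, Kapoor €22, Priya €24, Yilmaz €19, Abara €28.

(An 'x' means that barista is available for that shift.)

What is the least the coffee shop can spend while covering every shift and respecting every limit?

€203

Picking the cheapest available barista for each shift independently would cost €164, but that ignores the shift limits.
An optimal schedule: Tue-AM→Yilmaz+Abara, Tue-PM→Kapoor, Wed-AM→Priya, Wed-PM→Priya, Thu-AM→Novak, Thu-PM→Yilmaz, Fri-AM→Abara, Fri-PM→Petrov.
Total: 19 + 28 + 22 + 24 + 24 + 21 + 19 + 28 + 18 = €203.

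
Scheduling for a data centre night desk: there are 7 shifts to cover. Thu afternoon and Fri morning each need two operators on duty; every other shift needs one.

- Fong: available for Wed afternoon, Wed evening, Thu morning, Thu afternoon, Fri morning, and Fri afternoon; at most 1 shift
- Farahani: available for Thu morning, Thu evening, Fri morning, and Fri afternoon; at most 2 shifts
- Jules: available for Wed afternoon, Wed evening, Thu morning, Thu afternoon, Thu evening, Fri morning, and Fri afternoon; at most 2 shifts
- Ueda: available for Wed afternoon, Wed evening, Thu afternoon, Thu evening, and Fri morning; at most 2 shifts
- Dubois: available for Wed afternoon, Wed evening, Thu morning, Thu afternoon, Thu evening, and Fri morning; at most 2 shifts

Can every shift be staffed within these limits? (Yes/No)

Yes

One valid schedule: Wed afternoon→Jules, Wed evening→Jules, Thu morning→Farahani, Thu afternoon→Ueda+Dubois, Thu evening→Farahani, Fri morning→Ueda+Dubois, Fri afternoon→Fong.
Loads: Fong 1/1, Farahani 2/2, Jules 2/2, Ueda 2/2, Dubois 2/2 — all within limits.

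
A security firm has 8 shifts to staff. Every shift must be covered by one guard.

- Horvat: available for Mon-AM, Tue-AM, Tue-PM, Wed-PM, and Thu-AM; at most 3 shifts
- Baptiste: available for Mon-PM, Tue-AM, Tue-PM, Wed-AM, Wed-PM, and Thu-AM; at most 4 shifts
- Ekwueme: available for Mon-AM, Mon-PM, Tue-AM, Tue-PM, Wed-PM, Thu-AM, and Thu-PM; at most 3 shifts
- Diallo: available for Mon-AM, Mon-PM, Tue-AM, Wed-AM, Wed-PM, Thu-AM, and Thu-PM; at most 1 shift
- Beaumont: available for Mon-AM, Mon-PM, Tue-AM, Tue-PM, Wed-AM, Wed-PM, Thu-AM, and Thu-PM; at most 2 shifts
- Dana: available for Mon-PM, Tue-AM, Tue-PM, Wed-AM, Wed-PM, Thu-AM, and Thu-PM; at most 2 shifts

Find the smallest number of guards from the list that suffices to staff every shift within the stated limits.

8 slots to fill and no one can take more than 4, so at least ⌈8/4⌉ = 2 guards are needed.
Any 2 guards together have capacity at most 4+3 = 7 < 8 slots, so 2 can never suffice.
Horvat, Baptiste, and Ekwueme alone can cover everything: Mon-AM→Horvat, Mon-PM→Baptiste, Tue-AM→Horvat, Tue-PM→Horvat, Wed-AM→Baptiste, Wed-PM→Baptiste, Thu-AM→Baptiste, Thu-PM→Ekwueme.

3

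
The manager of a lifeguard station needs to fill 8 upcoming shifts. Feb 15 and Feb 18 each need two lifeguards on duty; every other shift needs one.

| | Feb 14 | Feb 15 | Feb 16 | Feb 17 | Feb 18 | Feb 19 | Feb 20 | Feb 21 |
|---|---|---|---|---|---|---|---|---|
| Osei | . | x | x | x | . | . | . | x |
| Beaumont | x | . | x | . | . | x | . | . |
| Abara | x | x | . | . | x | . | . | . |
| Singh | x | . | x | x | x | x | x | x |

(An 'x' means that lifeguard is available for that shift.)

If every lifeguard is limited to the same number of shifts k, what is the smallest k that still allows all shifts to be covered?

3

With 4 lifeguards and 10 worker-slots to fill, someone must work at least ⌈10/4⌉ = 3 shifts, so k ≥ 3.
k = 3 works: Feb 14→Beaumont, Feb 15→Osei+Abara, Feb 16→Beaumont, Feb 17→Osei, Feb 18→Abara+Singh, Feb 19→Beaumont, Feb 20→Singh, Feb 21→Osei.
Loads: Osei 3, Beaumont 3, Abara 2, Singh 2 — all ≤ 3.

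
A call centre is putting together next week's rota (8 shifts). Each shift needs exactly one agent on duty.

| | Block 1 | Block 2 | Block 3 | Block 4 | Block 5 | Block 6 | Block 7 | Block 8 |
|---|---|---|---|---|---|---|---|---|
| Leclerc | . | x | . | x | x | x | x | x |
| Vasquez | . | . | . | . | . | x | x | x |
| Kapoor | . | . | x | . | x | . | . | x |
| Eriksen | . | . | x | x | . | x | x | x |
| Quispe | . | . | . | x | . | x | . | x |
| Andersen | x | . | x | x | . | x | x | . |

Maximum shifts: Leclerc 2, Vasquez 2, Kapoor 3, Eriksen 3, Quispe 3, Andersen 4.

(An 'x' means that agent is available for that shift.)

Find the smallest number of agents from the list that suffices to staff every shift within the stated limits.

3

8 slots to fill and no one can take more than 4, so at least ⌈8/4⌉ = 2 agents are needed.
Any 2 agents together have capacity at most 4+3 = 7 < 8 slots, so 2 can never suffice.
Leclerc, Vasquez, and Andersen alone can cover everything: Block 1→Andersen, Block 2→Leclerc, Block 3→Andersen, Block 4→Andersen, Block 5→Leclerc, Block 6→Vasquez, Block 7→Andersen, Block 8→Vasquez.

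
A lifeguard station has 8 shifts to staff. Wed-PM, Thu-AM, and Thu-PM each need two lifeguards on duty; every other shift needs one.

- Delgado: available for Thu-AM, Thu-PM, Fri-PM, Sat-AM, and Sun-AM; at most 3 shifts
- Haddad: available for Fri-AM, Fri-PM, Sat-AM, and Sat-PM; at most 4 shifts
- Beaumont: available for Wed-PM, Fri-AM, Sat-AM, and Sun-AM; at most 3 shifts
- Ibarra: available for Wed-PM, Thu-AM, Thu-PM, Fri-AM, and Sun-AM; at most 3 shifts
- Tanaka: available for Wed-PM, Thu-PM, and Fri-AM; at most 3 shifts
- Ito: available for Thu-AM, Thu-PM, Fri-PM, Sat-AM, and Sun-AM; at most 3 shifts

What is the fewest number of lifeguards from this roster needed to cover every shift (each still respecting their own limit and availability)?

4

11 slots to fill and no one can take more than 4, so at least ⌈11/4⌉ = 3 lifeguards are needed.
Any 3 lifeguards together have capacity at most 4+3+3 = 10 < 11 slots, so 3 can never suffice.
Delgado, Haddad, Beaumont, and Ibarra alone can cover everything: Wed-PM→Beaumont+Ibarra, Thu-AM→Delgado+Ibarra, Thu-PM→Delgado+Ibarra, Fri-AM→Haddad, Fri-PM→Delgado, Sat-AM→Haddad, Sat-PM→Haddad, Sun-AM→Beaumont.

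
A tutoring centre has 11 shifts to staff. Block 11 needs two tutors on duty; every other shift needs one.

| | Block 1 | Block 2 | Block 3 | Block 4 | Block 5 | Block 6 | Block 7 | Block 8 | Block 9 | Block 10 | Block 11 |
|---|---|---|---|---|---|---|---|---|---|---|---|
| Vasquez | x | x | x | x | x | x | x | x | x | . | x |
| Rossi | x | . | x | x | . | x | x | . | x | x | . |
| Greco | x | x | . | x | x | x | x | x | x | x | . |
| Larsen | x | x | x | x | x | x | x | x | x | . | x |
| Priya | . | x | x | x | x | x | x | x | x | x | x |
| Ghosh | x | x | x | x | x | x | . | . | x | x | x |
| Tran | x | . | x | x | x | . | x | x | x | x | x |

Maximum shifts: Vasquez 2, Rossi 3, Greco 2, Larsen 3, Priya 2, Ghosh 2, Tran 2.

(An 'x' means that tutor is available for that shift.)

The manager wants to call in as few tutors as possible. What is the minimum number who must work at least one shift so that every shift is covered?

5

12 slots to fill and no one can take more than 3, so at least ⌈12/3⌉ = 4 tutors are needed.
Any 4 tutors together have capacity at most 3+3+2+2 = 10 < 12 slots, so 4 can never suffice.
Vasquez, Rossi, Greco, Larsen, and Priya alone can cover everything: Block 1→Vasquez, Block 2→Greco, Block 3→Rossi, Block 4→Rossi, Block 5→Greco, Block 6→Larsen, Block 7→Priya, Block 8→Larsen, Block 9→Priya, Block 10→Rossi, Block 11→Vasquez+Larsen.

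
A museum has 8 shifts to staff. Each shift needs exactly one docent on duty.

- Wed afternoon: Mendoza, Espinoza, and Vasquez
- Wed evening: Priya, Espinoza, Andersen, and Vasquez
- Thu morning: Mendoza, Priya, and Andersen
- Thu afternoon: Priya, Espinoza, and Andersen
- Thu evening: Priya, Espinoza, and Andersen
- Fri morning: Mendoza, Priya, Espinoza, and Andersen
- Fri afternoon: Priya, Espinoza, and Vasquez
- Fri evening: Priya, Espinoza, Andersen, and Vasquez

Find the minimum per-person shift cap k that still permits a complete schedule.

With 5 docents and 8 worker-slots to fill, someone must work at least ⌈8/5⌉ = 2 shifts, so k ≥ 2.
k = 2 works: Wed afternoon→Mendoza, Wed evening→Espinoza, Thu morning→Mendoza, Thu afternoon→Priya, Thu evening→Priya, Fri morning→Andersen, Fri afternoon→Espinoza, Fri evening→Andersen.
Loads: Mendoza 2, Priya 2, Espinoza 2, Andersen 2, Vasquez 0 — all ≤ 2.

2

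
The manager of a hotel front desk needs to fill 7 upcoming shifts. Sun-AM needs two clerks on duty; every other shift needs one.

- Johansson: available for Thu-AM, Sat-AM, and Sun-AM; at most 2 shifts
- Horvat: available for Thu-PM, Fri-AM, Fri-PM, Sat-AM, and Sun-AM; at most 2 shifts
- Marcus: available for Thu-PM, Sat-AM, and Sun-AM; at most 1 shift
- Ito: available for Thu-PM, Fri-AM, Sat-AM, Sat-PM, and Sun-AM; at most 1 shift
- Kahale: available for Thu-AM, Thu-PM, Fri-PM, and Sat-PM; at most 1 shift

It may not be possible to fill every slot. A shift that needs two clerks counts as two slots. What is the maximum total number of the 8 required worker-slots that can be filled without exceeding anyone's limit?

7

Total capacity across all clerks is 2+2+1+1+1 = 7, and 8 slots are needed, so at most 7 can be filled.
An assignment achieving 7: Thu-AM→Johansson, Thu-PM→Kahale, Fri-AM→Horvat, Fri-PM→Horvat, Sat-AM→Johansson, Sat-PM→Ito, Sun-AM→Marcus.
Loads: Johansson 2/2, Horvat 2/2, Marcus 1/1, Ito 1/1, Kahale 1/1.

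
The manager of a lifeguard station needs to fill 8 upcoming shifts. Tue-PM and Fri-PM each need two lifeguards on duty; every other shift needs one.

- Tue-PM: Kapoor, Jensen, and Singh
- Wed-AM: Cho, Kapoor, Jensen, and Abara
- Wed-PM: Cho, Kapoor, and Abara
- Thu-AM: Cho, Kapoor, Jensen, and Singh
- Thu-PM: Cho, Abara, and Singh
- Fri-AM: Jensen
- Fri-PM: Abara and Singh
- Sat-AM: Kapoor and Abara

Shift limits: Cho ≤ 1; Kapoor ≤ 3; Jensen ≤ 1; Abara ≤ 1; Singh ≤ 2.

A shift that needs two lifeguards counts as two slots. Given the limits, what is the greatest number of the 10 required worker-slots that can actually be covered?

8

Total capacity across all lifeguards is 1+3+1+1+2 = 8, and 10 slots are needed, so at most 8 can be filled.
An assignment achieving 8: Tue-PM→Kapoor+Singh, Wed-AM→Kapoor, Wed-PM→Cho, Fri-AM→Jensen, Fri-PM→Abara+Singh, Sat-AM→Kapoor.
Loads: Cho 1/1, Kapoor 3/3, Jensen 1/1, Abara 1/1, Singh 2/2.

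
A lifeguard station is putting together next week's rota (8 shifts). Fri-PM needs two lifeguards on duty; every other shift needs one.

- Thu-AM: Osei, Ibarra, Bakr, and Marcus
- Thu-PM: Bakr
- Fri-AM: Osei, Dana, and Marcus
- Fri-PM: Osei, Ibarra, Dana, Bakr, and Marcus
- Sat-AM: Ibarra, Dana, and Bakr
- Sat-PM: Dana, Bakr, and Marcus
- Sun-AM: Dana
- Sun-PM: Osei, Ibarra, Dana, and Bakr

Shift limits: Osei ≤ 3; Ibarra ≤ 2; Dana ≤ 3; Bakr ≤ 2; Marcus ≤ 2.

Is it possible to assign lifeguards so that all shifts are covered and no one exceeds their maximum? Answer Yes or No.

Thu-PM can only be covered by Bakr, so that assignment is forced.
Sun-AM can only be covered by Dana, so that assignment is forced.
One valid schedule: Thu-AM→Osei, Thu-PM→Bakr, Fri-AM→Osei, Fri-PM→Ibarra+Dana, Sat-AM→Ibarra, Sat-PM→Dana, Sun-AM→Dana, Sun-PM→Osei.
Loads: Osei 3/3, Ibarra 2/2, Dana 3/3, Bakr 1/2, Marcus 0/2 — all within limits.

Yes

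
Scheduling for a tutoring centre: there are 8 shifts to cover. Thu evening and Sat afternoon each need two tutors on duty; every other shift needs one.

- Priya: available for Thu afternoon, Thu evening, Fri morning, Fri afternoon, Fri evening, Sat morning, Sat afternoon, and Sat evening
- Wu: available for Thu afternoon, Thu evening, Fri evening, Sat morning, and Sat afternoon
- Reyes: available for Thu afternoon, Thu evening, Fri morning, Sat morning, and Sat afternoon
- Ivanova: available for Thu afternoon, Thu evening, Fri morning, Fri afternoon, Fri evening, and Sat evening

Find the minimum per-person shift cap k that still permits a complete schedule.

3

With 4 tutors and 10 worker-slots to fill, someone must work at least ⌈10/4⌉ = 3 shifts, so k ≥ 3.
k = 3 works: Thu afternoon→Reyes, Thu evening→Reyes+Ivanova, Fri morning→Priya, Fri afternoon→Priya, Fri evening→Wu, Sat morning→Wu, Sat afternoon→Wu+Reyes, Sat evening→Priya.
Loads: Priya 3, Wu 3, Reyes 3, Ivanova 1 — all ≤ 3.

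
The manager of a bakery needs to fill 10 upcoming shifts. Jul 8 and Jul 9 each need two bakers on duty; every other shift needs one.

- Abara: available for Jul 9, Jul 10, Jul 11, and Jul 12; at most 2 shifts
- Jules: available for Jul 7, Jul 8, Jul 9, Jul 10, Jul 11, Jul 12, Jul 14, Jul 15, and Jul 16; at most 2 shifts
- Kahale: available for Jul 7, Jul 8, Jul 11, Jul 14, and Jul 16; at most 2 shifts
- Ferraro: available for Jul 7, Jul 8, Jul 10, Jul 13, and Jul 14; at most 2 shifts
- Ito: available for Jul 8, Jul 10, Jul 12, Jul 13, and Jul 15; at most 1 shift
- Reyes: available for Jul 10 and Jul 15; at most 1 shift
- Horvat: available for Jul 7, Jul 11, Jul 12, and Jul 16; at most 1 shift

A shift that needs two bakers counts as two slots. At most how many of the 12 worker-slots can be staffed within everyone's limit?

Total capacity across all bakers is 2+2+2+2+1+1+1 = 11, and 12 slots are needed, so at most 11 can be filled.
An assignment achieving 11: Jul 7→Kahale, Jul 8→Ferraro, Jul 9→Abara+Jules, Jul 10→Reyes, Jul 11→Abara, Jul 12→Horvat, Jul 13→Ferraro, Jul 14→Jules, Jul 15→Ito, Jul 16→Kahale.
Loads: Abara 2/2, Jules 2/2, Kahale 2/2, Ferraro 2/2, Ito 1/1, Reyes 1/1, Horvat 1/1.

11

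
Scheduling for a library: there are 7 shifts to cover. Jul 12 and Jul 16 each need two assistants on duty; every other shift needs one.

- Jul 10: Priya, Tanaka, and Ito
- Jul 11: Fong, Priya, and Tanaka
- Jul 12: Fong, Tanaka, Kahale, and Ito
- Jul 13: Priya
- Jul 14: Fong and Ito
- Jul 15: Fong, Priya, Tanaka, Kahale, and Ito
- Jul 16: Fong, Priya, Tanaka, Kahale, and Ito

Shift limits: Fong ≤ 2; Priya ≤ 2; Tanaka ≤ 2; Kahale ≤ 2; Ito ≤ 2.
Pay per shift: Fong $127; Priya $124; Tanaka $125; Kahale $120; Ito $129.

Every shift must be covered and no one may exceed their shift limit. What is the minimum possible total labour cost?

$1121

Jul 13 can only be covered by Priya, so that assignment is forced.
Picking the cheapest available assistant for each shift independently would cost $1108, but that ignores the shift limits.
An optimal schedule: Jul 10→Priya, Jul 11→Fong, Jul 12→Tanaka+Kahale, Jul 13→Priya, Jul 14→Fong, Jul 15→Tanaka, Jul 16→Kahale+Ito.
Total: 124 + 127 + 125 + 120 + 124 + 127 + 125 + 120 + 129 = $1121.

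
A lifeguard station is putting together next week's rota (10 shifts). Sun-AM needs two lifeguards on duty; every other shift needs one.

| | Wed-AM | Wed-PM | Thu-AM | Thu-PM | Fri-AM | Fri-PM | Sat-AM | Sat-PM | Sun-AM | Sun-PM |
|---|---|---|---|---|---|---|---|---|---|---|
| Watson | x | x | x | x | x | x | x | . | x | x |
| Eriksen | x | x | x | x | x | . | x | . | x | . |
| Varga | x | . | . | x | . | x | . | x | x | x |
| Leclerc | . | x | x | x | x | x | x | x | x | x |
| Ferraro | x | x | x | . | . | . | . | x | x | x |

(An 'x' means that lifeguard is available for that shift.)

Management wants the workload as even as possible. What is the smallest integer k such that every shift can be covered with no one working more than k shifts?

3

With 5 lifeguards and 11 worker-slots to fill, someone must work at least ⌈11/5⌉ = 3 shifts, so k ≥ 3.
k = 3 works: Wed-AM→Eriksen, Wed-PM→Eriksen, Thu-AM→Eriksen, Thu-PM→Varga, Fri-AM→Watson, Fri-PM→Watson, Sat-AM→Watson, Sat-PM→Varga, Sun-AM→Leclerc+Ferraro, Sun-PM→Varga.
Loads: Watson 3, Eriksen 3, Varga 3, Leclerc 1, Ferraro 1 — all ≤ 3.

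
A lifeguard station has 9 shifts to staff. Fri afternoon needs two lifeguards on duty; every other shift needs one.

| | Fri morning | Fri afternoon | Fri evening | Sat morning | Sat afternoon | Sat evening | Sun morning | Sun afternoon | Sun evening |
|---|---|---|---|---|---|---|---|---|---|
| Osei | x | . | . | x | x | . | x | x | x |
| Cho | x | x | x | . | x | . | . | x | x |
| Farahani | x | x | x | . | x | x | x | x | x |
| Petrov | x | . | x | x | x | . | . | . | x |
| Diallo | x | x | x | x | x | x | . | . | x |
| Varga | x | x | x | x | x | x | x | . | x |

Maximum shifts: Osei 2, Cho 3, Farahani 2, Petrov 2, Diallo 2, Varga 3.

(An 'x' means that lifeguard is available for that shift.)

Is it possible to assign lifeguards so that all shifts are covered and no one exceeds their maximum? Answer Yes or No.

Yes

One valid schedule: Fri morning→Cho, Fri afternoon→Cho+Farahani, Fri evening→Cho, Sat morning→Petrov, Sat afternoon→Petrov, Sat evening→Farahani, Sun morning→Osei, Sun afternoon→Osei, Sun evening→Diallo.
Loads: Osei 2/2, Cho 3/3, Farahani 2/2, Petrov 2/2, Diallo 1/2, Varga 0/3 — all within limits.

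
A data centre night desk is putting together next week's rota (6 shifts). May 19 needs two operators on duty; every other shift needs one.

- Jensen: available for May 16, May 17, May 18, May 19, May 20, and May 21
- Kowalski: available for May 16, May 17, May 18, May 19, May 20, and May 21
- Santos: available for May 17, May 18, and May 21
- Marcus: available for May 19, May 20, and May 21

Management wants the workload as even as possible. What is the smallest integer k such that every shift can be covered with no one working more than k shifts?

With 4 operators and 7 worker-slots to fill, someone must work at least ⌈7/4⌉ = 2 shifts, so k ≥ 2.
k = 2 works: May 16→Jensen, May 17→Jensen, May 18→Kowalski, May 19→Kowalski+Marcus, May 20→Marcus, May 21→Santos.
Loads: Jensen 2, Kowalski 2, Santos 1, Marcus 2 — all ≤ 2.

2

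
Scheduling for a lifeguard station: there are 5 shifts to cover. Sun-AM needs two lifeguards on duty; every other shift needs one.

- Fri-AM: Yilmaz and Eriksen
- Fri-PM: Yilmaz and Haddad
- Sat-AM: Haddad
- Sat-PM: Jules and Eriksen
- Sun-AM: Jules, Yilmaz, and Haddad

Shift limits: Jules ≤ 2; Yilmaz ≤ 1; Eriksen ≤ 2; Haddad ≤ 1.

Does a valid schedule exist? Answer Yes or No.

Total capacity is 6 and 6 slots are needed, so capacity alone doesn't rule it out.
Shifts {Fri-PM, Sat-AM, Sun-AM} need 4 worker-slots in total, but the lifeguards available for any of those shifts (Jules, Yilmaz, and Haddad) can supply at most 3 among them. So no valid schedule exists.

No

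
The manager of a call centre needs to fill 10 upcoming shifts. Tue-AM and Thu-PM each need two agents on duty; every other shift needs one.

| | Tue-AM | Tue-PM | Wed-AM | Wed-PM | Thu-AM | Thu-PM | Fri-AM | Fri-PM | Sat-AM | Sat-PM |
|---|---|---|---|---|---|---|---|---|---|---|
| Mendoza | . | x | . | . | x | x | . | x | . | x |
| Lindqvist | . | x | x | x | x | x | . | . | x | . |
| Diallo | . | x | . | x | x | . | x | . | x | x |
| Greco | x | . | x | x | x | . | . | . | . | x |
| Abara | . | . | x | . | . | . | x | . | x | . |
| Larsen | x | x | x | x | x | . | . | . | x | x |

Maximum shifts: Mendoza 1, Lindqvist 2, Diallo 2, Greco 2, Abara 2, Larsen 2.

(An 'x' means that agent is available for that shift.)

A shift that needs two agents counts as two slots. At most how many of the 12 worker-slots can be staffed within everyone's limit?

Total capacity across all agents is 1+2+2+2+2+2 = 11, and 12 slots are needed, so at most 11 can be filled.
An assignment achieving 11: Tue-AM→Greco+Larsen, Tue-PM→Lindqvist, Wed-AM→Abara, Wed-PM→Diallo, Thu-AM→Larsen, Thu-PM→Lindqvist, Fri-AM→Diallo, Fri-PM→Mendoza, Sat-AM→Abara, Sat-PM→Greco.
Loads: Mendoza 1/1, Lindqvist 2/2, Diallo 2/2, Greco 2/2, Abara 2/2, Larsen 2/2.

11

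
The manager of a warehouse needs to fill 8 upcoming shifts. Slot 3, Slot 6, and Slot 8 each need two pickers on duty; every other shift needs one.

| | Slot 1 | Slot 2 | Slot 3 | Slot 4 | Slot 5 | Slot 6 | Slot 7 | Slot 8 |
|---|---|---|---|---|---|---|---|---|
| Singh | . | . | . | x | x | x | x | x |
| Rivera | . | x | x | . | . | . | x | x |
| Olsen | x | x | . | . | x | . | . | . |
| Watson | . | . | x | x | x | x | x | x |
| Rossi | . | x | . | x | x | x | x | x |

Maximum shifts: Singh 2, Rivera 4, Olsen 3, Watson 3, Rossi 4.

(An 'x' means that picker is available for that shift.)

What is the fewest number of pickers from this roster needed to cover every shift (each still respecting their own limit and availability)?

11 slots to fill and no one can take more than 4, so at least ⌈11/4⌉ = 3 pickers are needed.
Shifts {Slot 1, Slot 3, Slot 6} need 5 slots, but among the pickers available for them (Singh, Rivera, Olsen, Watson, and Rossi) any 3 together supply at most 4. So 3 pickers are not enough.
Singh, Rivera, Olsen, and Watson alone can cover everything: Slot 1→Olsen, Slot 2→Rivera, Slot 3→Rivera+Watson, Slot 4→Singh, Slot 5→Olsen, Slot 6→Singh+Watson, Slot 7→Rivera, Slot 8→Rivera+Watson.

4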